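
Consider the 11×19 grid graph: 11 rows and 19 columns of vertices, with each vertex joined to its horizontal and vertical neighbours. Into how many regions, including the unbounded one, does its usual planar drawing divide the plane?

181

The grid has V = 11·19 = 209 vertices and E = 11·18 + 19·10 = 388 edges.
F = 2 − V + E = 2 − 209 + 388 = 181.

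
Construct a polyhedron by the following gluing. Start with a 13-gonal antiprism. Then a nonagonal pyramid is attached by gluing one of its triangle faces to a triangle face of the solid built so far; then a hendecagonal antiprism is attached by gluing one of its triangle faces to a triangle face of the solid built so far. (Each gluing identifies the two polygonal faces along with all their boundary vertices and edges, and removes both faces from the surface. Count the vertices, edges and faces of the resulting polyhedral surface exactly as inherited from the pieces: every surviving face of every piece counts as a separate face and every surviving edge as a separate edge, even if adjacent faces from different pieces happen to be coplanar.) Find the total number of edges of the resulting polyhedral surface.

A 13-gonal antiprism: V=26, E=52, F=28.
Attach a nonagonal pyramid (V=10, E=18, F=10) along a 3-gon: merge 3 vertices and 3 edges, delete both glued faces → V=33, E=67, F=36.
Attach a hendecagonal antiprism (V=22, E=44, F=24) along a 3-gon: merge 3 vertices and 3 edges, delete both glued faces → V=52, E=108, F=58.
Check: V − E + F = 52 − 108 + 58 = 2.

108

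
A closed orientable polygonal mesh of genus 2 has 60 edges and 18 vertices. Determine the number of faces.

For a closed orientable surface of genus 2, χ = 2 − 2·2 = -2.
F = -2 − V + E = -2 − 18 + 60 = 40.

40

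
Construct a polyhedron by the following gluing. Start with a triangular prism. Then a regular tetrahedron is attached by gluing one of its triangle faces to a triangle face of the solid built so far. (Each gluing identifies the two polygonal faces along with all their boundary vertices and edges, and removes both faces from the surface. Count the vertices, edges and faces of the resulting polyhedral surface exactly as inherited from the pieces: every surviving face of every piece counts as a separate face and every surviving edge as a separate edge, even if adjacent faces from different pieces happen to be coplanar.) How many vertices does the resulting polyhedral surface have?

7

A triangular prism: V=6, E=9, F=5.
Attach a regular tetrahedron (V=4, E=6, F=4) along a 3-gon: merge 3 vertices and 3 edges, delete both glued faces → V=7, E=12, F=7.
Check: V − E + F = 7 − 12 + 7 = 2.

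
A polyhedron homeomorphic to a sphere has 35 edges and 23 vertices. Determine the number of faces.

14

Here V − E + F = 2.
F = 2 − V + E = 2 − 23 + 35 = 14.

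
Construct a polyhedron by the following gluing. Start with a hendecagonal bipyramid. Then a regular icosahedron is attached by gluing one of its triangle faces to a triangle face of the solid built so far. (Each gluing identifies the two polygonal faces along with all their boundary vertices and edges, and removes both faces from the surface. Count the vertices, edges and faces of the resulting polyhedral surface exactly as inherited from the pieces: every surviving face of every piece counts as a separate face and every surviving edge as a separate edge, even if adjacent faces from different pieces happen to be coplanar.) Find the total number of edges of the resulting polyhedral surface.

A hendecagonal bipyramid: V=13, E=33, F=22.
Attach a regular icosahedron (V=12, E=30, F=20) along a 3-gon: merge 3 vertices and 3 edges, delete both glued faces → V=22, E=60, F=40.
Check: V − E + F = 22 − 60 + 40 = 2.

60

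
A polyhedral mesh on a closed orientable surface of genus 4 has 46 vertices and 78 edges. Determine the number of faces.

26

For a closed orientable surface of genus 4, χ = 2 − 2·4 = -6.
F = -6 − V + E = -6 − 46 + 78 = 26.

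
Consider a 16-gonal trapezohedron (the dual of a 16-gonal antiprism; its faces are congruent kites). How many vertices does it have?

The n-trapezohedron (dual of the n-antiprism) has V = 2·16 + 2 = 34, E = 4·16 = 64, F = 2·16 = 32.
Check: V − E + F = 34 − 64 + 32 = 2.

34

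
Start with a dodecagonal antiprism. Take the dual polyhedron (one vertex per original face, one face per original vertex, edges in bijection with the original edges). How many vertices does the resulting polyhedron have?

26

The base solid has V = 24, E = 48, F = 26.
The dual swaps V and F and preserves E: V′ = F = 26, E′ = E = 48, F′ = V = 24.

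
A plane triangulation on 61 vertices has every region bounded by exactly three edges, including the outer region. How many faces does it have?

In a plane triangulation 3F = 2E and V − E + F = 2, so F = 2V − 4 = 2·61 − 4 = 118.

118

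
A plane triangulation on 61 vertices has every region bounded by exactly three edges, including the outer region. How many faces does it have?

In a plane triangulation 3F = 2E and V − E + F = 2, so F = 2V − 4 = 2·61 − 4 = 118.

118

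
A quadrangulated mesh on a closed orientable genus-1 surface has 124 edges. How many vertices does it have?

62

χ = 2 − 2·1 = 0, and every face is a square so 4F = 2E.
F = 2E/4 = 62. Then V = 0 + E − F = 0 + 124 − 62 = 62.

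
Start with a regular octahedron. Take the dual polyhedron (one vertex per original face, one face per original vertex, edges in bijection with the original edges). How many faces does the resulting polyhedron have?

6

The base solid has V = 6, E = 12, F = 8.
The dual swaps V and F and preserves E: V′ = F = 8, E′ = E = 12, F′ = V = 6.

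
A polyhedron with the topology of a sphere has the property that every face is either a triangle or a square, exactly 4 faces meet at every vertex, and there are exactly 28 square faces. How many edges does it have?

68

Let x be the number of triangles; then F = 28 + x.
Edge–face incidences: 2E = 4·28 + 3·x = 112 + 3x.
Every vertex has degree 4, so 4V = 2E.
Euler: V − E + F = 2 ⇒ (2E)/4 − E + (28 + x) = 2.
Multiply by 8: 2·(2E) − 4·(2E) + 8·(28 + x) = 16, i.e. 224 + 8x − 2·(112 + 3x) = 16.
Collecting terms: 2x = 16, so x = 8.
Then 2E = 112 + 3·8 = 136, so E = 68, V = 2E/4 = 34, F = 28 + 8 = 36.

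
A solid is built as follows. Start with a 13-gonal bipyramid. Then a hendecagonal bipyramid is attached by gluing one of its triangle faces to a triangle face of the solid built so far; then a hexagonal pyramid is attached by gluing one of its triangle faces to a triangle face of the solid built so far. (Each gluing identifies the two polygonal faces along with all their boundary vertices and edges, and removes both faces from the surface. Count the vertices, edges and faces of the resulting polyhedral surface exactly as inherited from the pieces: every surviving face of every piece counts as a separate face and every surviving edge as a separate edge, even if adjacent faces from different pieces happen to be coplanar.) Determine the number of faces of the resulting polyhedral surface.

A 13-gonal bipyramid: V=15, E=39, F=26.
Attach a hendecagonal bipyramid (V=13, E=33, F=22) along a 3-gon: merge 3 vertices and 3 edges, delete both glued faces → V=25, E=69, F=46.
Attach a hexagonal pyramid (V=7, E=12, F=7) along a 3-gon: merge 3 vertices and 3 edges, delete both glued faces → V=29, E=78, F=51.
Check: V − E + F = 29 − 78 + 51 = 2.

51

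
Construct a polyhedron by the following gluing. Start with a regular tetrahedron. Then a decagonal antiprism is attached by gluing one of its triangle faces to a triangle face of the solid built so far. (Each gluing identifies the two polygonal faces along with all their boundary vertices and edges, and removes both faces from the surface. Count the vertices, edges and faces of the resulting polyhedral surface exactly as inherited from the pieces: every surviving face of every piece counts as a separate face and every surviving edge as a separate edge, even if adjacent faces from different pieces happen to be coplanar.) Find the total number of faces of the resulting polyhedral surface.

24

A regular tetrahedron: V=4, E=6, F=4.
Attach a decagonal antiprism (V=20, E=40, F=22) along a 3-gon: merge 3 vertices and 3 edges, delete both glued faces → V=21, E=43, F=24.
Check: V − E + F = 21 − 43 + 24 = 2.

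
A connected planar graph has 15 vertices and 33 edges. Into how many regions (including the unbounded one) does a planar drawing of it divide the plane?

Euler's formula for a connected plane graph: V − E + F = 2, so F = 2 − 15 + 33 = 20.

20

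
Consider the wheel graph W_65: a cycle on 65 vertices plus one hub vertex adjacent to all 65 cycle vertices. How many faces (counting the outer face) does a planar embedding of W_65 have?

W_65 has V = 65 + 1 = 66 vertices and E = 2·65 = 130 edges.
By Euler's formula F = 2 − V + E = 2 − 66 + 130 = 66.

66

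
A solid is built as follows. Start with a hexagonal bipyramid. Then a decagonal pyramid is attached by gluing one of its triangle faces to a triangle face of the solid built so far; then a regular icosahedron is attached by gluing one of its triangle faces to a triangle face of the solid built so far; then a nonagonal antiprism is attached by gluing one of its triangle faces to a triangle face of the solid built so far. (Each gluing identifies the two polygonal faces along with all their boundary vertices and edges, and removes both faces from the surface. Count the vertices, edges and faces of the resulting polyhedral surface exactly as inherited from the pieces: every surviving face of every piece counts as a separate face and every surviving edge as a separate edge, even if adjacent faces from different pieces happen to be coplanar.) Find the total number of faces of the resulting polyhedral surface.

57

A hexagonal bipyramid: V=8, E=18, F=12.
Attach a decagonal pyramid (V=11, E=20, F=11) along a 3-gon: merge 3 vertices and 3 edges, delete both glued faces → V=16, E=35, F=21.
Attach a regular icosahedron (V=12, E=30, F=20) along a 3-gon: merge 3 vertices and 3 edges, delete both glued faces → V=25, E=62, F=39.
Attach a nonagonal antiprism (V=18, E=36, F=20) along a 3-gon: merge 3 vertices and 3 edges, delete both glued faces → V=40, E=95, F=57.
Check: V − E + F = 40 − 95 + 57 = 2.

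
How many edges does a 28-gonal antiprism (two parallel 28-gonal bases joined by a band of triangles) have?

112

An antiprism on an n-gon has two n-gon caps and 2n triangles: V = 2·28 = 56, E = 4·28 = 112, F = 2·28 + 2 = 58.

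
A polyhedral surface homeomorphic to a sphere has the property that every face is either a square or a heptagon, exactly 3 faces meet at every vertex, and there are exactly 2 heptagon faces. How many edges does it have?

Let x be the number of squares; then F = 2 + x.
Edge–face incidences: 2E = 7·2 + 4·x = 14 + 4x.
Every vertex has degree 3, so 3V = 2E.
Euler: V − E + F = 2 ⇒ (2E)/3 − E + (2 + x) = 2.
Multiply by 6: 2·(2E) − 3·(2E) + 6·(2 + x) = 12, i.e. 12 + 6x − (14 + 4x) = 12.
Collecting terms: 2x − 2 = 12, so 2x = 14, so x = 7.
Then 2E = 14 + 4·7 = 42, so E = 21, V = 2E/3 = 14, F = 2 + 7 = 9.

21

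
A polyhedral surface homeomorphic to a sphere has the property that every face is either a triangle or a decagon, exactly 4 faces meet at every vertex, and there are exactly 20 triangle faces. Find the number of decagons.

Let x be the number of decagons; then F = 20 + x.
Edge–face incidences: 2E = 3·20 + 10·x = 60 + 10x.
Every vertex has degree 4, so 4V = 2E.
Euler: V − E + F = 2 ⇒ (2E)/4 − E + (20 + x) = 2.
Multiply by 8: 2·(2E) − 4·(2E) + 8·(20 + x) = 16, i.e. 160 + 8x − 2·(60 + 10x) = 16.
Collecting terms: −12x + 40 = 16, so −12x = −24, so x = 2.
Then 2E = 60 + 10·2 = 80, so E = 40, V = 2E/4 = 20, F = 20 + 2 = 22.

2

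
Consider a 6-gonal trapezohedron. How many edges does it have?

The n-trapezohedron (dual of the n-antiprism) has V = 2·6 + 2 = 14, E = 4·6 = 24, F = 2·6 = 12.

24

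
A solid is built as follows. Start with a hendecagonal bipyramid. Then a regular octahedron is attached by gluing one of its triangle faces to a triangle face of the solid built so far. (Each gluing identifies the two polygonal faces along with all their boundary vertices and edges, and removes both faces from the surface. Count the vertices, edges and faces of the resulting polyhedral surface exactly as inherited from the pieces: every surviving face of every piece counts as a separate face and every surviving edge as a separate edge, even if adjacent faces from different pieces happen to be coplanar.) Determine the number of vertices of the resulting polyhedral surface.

A hendecagonal bipyramid: V=13, E=33, F=22.
Attach a regular octahedron (V=6, E=12, F=8) along a 3-gon: merge 3 vertices and 3 edges, delete both glued faces → V=16, E=42, F=28.
Check: V − E + F = 16 − 42 + 28 = 2.

16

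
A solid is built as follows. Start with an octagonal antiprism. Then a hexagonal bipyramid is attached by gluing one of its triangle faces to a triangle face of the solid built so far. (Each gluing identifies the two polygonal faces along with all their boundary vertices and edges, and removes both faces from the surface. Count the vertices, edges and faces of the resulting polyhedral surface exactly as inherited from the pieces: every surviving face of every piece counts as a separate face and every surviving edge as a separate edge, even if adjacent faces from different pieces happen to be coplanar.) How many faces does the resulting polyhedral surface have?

28

An octagonal antiprism: V=16, E=32, F=18.
Attach a hexagonal bipyramid (V=8, E=18, F=12) along a 3-gon: merge 3 vertices and 3 edges, delete both glued faces → V=21, E=47, F=28.
Check: V − E + F = 21 − 47 + 28 = 2.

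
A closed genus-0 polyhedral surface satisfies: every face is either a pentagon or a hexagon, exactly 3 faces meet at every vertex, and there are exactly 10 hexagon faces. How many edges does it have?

Let x be the number of pentagons; then F = 10 + x.
Edge–face incidences: 2E = 6·10 + 5·x = 60 + 5x.
Every vertex has degree 3, so 3V = 2E.
Euler: V − E + F = 2 ⇒ (2E)/3 − E + (10 + x) = 2.
Multiply by 6: 2·(2E) − 3·(2E) + 6·(10 + x) = 12, i.e. 60 + 6x − (60 + 5x) = 12.
Collecting terms: x = 12.
Then 2E = 60 + 5·12 = 120, so E = 60, V = 2E/3 = 40, F = 10 + 12 = 22.

60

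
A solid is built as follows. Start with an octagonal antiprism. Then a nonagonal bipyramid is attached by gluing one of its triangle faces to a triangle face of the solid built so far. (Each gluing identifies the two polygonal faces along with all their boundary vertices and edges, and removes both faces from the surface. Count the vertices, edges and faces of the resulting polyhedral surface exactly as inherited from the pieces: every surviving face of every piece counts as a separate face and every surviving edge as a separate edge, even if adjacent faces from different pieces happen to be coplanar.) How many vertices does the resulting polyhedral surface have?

An octagonal antiprism: V=16, E=32, F=18.
Attach a nonagonal bipyramid (V=11, E=27, F=18) along a 3-gon: merge 3 vertices and 3 edges, delete both glued faces → V=24, E=56, F=34.
Check: V − E + F = 24 − 56 + 34 = 2.

24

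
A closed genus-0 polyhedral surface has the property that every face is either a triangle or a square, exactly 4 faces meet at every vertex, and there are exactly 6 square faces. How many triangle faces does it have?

Let x be the number of triangles; then F = 6 + x.
Edge–face incidences: 2E = 4·6 + 3·x = 24 + 3x.
Every vertex has degree 4, so 4V = 2E.
Euler: V − E + F = 2 ⇒ (2E)/4 − E + (6 + x) = 2.
Multiply by 8: 2·(2E) − 4·(2E) + 8·(6 + x) = 16, i.e. 48 + 8x − 2·(24 + 3x) = 16.
Collecting terms: 2x = 16, so x = 8.
Then 2E = 24 + 3·8 = 48, so E = 24, V = 2E/4 = 12, F = 6 + 8 = 14.

8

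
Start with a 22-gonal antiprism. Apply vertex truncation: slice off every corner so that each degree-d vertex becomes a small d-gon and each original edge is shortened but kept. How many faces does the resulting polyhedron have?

90

The base solid has V = 44, E = 88, F = 46.
Truncation replaces each original edge-end by a new vertex, so V′ = 2E = 176.
Each original edge survives, and each old vertex of degree d contributes d new edges; summing degrees gives Σd = 2E, so E′ = E + 2E = 3E = 264.
Each original face survives and each original vertex becomes one new face: F′ = F + V = 90.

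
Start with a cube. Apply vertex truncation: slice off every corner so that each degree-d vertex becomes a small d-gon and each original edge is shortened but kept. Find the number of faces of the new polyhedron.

14

The base solid has V = 8, E = 12, F = 6.
Truncation replaces each original edge-end by a new vertex, so V′ = 2E = 24.
Each original edge survives, and each old vertex of degree d contributes d new edges; summing degrees gives Σd = 2E, so E′ = E + 2E = 3E = 36.
Each original face survives and each original vertex becomes one new face: F′ = F + V = 14.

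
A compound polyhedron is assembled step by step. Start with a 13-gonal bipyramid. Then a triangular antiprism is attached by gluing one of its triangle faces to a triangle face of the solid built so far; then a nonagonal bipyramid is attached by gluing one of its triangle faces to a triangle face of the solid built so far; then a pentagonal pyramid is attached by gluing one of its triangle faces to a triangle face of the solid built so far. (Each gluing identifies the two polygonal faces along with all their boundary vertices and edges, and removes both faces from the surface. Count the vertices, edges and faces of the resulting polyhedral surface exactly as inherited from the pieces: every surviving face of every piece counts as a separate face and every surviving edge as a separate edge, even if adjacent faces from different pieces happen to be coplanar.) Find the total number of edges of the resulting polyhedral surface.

79

A 13-gonal bipyramid: V=15, E=39, F=26.
Attach a triangular antiprism (V=6, E=12, F=8) along a 3-gon: merge 3 vertices and 3 edges, delete both glued faces → V=18, E=48, F=32.
Attach a nonagonal bipyramid (V=11, E=27, F=18) along a 3-gon: merge 3 vertices and 3 edges, delete both glued faces → V=26, E=72, F=48.
Attach a pentagonal pyramid (V=6, E=10, F=6) along a 3-gon: merge 3 vertices and 3 edges, delete both glued faces → V=29, E=79, F=52.
Check: V − E + F = 29 − 79 + 52 = 2.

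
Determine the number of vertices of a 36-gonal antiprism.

72

An antiprism on an n-gon has two n-gon caps and 2n triangles: V = 2·36 = 72, E = 4·36 = 144, F = 2·36 + 2 = 74.
Check: V − E + F = 72 − 144 + 74 = 2.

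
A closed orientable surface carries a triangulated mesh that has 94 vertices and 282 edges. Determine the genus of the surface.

Every face is a triangle and each edge borders two faces, so 3F = 2·282, giving F = 188.
χ = V − E + F = 94 − 282 + 188 = 0.
For a closed orientable surface χ = 2 − 2g, so g = (2 − (0))/2 = 1.

1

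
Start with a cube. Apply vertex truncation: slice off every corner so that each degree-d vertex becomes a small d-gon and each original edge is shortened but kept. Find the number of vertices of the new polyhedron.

The base solid has V = 8, E = 12, F = 6.
Truncation replaces each original edge-end by a new vertex, so V′ = 2E = 24.
Each original edge survives, and each old vertex of degree d contributes d new edges; summing degrees gives Σd = 2E, so E′ = E + 2E = 3E = 36.
Each original face survives and each original vertex becomes one new face: F′ = F + V = 14.

24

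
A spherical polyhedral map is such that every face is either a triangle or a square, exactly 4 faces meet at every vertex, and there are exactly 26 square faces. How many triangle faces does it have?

8

Let x be the number of triangles; then F = 26 + x.
Edge–face incidences: 2E = 4·26 + 3·x = 104 + 3x.
Every vertex has degree 4, so 4V = 2E.
Euler: V − E + F = 2 ⇒ (2E)/4 − E + (26 + x) = 2.
Multiply by 8: 2·(2E) − 4·(2E) + 8·(26 + x) = 16, i.e. 208 + 8x − 2·(104 + 3x) = 16.
Collecting terms: 2x = 16, so x = 8.
Then 2E = 104 + 3·8 = 128, so E = 64, V = 2E/4 = 32, F = 26 + 8 = 34.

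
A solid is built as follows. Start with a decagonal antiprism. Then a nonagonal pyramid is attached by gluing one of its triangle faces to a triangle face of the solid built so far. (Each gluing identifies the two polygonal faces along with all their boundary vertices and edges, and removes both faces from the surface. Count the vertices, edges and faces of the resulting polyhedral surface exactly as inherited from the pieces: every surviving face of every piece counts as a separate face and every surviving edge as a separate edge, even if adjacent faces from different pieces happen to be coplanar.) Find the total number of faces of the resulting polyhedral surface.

A decagonal antiprism: V=20, E=40, F=22.
Attach a nonagonal pyramid (V=10, E=18, F=10) along a 3-gon: merge 3 vertices and 3 edges, delete both glued faces → V=27, E=55, F=30.
Check: V − E + F = 27 − 55 + 30 = 2.

30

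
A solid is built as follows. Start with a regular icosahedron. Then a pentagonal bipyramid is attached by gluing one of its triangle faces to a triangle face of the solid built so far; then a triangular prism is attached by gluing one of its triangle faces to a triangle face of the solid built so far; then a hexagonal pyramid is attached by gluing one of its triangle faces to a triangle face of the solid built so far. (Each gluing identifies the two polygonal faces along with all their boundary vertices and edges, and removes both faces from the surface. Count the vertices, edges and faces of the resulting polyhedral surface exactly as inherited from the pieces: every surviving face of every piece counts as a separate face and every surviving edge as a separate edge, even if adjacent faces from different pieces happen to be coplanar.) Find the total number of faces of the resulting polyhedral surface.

36

A regular icosahedron: V=12, E=30, F=20.
Attach a pentagonal bipyramid (V=7, E=15, F=10) along a 3-gon: merge 3 vertices and 3 edges, delete both glued faces → V=16, E=42, F=28.
Attach a triangular prism (V=6, E=9, F=5) along a 3-gon: merge 3 vertices and 3 edges, delete both glued faces → V=19, E=48, F=31.
Attach a hexagonal pyramid (V=7, E=12, F=7) along a 3-gon: merge 3 vertices and 3 edges, delete both glued faces → V=23, E=57, F=36.
Check: V − E + F = 23 − 57 + 36 = 2.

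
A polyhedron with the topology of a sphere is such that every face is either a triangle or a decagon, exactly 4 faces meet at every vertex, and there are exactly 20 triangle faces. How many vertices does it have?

Let x be the number of decagons; then F = 20 + x.
Edge–face incidences: 2E = 3·20 + 10·x = 60 + 10x.
Every vertex has degree 4, so 4V = 2E.
Euler: V − E + F = 2 ⇒ (2E)/4 − E + (20 + x) = 2.
Multiply by 8: 2·(2E) − 4·(2E) + 8·(20 + x) = 16, i.e. 160 + 8x − 2·(60 + 10x) = 16.
Collecting terms: −12x + 40 = 16, so −12x = −24, so x = 2.
Then 2E = 60 + 10·2 = 80, so E = 40, V = 2E/4 = 20, F = 20 + 2 = 22.

20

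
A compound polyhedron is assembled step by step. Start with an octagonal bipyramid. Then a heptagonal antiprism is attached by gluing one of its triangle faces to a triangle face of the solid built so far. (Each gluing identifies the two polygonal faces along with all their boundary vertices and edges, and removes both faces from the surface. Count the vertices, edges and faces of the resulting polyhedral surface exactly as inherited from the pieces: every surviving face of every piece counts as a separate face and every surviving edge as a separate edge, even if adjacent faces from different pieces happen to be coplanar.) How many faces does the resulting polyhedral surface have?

An octagonal bipyramid: V=10, E=24, F=16.
Attach a heptagonal antiprism (V=14, E=28, F=16) along a 3-gon: merge 3 vertices and 3 edges, delete both glued faces → V=21, E=49, F=30.
Check: V − E + F = 21 − 49 + 30 = 2.

30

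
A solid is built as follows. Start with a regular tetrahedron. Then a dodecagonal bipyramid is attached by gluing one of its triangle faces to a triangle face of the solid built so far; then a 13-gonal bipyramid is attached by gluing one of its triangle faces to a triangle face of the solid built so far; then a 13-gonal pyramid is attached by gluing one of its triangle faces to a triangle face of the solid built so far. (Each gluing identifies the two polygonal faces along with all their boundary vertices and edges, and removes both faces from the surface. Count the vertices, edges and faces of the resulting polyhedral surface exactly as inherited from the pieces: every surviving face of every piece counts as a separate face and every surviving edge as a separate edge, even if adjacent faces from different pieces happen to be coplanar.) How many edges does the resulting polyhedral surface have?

98

A regular tetrahedron: V=4, E=6, F=4.
Attach a dodecagonal bipyramid (V=14, E=36, F=24) along a 3-gon: merge 3 vertices and 3 edges, delete both glued faces → V=15, E=39, F=26.
Attach a 13-gonal bipyramid (V=15, E=39, F=26) along a 3-gon: merge 3 vertices and 3 edges, delete both glued faces → V=27, E=75, F=50.
Attach a 13-gonal pyramid (V=14, E=26, F=14) along a 3-gon: merge 3 vertices and 3 edges, delete both glued faces → V=38, E=98, F=62.
Check: V − E + F = 38 − 98 + 62 = 2.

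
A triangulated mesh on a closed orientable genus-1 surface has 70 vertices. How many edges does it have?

210

χ = 2 − 2·1 = 0, and every face is a triangle so 3F = 2E.
V − E + F = 0 with E = 3F/2 gives 70 − (3/2 − 1)·F = 0, so F = 140 and E = 210.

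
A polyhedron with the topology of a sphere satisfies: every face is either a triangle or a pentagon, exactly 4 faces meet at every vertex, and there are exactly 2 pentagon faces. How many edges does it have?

20

Let x be the number of triangles; then F = 2 + x.
Edge–face incidences: 2E = 5·2 + 3·x = 10 + 3x.
Every vertex has degree 4, so 4V = 2E.
Euler: V − E + F = 2 ⇒ (2E)/4 − E + (2 + x) = 2.
Multiply by 8: 2·(2E) − 4·(2E) + 8·(2 + x) = 16, i.e. 16 + 8x − 2·(10 + 3x) = 16.
Collecting terms: 2x − 4 = 16, so 2x = 20, so x = 10.
Then 2E = 10 + 3·10 = 40, so E = 20, V = 2E/4 = 10, F = 2 + 10 = 12.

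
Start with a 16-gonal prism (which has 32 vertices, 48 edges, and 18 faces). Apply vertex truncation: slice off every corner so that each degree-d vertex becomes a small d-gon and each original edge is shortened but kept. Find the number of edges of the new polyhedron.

144

Truncation replaces each original edge-end by a new vertex, so V′ = 2E = 96.
Each original edge survives, and each old vertex of degree d contributes d new edges; summing degrees gives Σd = 2E, so E′ = E + 2E = 3E = 144.
Each original face survives and each original vertex becomes one new face: F′ = F + V = 50.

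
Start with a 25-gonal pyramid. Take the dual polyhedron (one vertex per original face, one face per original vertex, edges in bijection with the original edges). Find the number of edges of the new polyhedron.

The base solid has V = 26, E = 50, F = 26.
The dual swaps V and F and preserves E: V′ = F = 26, E′ = E = 50, F′ = V = 26.

50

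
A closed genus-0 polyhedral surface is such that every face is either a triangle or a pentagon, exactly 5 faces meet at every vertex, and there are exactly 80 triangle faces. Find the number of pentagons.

12

Let x be the number of pentagons; then F = 80 + x.
Edge–face incidences: 2E = 3·80 + 5·x = 240 + 5x.
Every vertex has degree 5, so 5V = 2E.
Euler: V − E + F = 2 ⇒ (2E)/5 − E + (80 + x) = 2.
Multiply by 10: 2·(2E) − 5·(2E) + 10·(80 + x) = 20, i.e. 800 + 10x − 3·(240 + 5x) = 20.
Collecting terms: −5x + 80 = 20, so −5x = −60, so x = 12.
Then 2E = 240 + 5·12 = 300, so E = 150, V = 2E/5 = 60, F = 80 + 12 = 92.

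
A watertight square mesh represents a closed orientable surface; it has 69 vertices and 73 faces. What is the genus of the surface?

3

Every face is a square, so 2E = 4·73 = 292, giving E = 146.
χ = V − E + F = 69 − 146 + 73 = -4.
For a closed orientable surface χ = 2 − 2g, so g = (2 − (-4))/2 = 3.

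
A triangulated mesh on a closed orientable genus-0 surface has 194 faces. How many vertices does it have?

χ = 2 − 2·0 = 2, and every face is a triangle so 3F = 2E.
E = 3·194/2 = 291. Then V = 2 + E − F = 2 + 291 − 194 = 99.

99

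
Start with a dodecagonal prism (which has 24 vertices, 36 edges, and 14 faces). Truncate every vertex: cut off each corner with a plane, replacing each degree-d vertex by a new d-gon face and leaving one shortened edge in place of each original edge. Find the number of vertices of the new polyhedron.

72

Truncation replaces each original edge-end by a new vertex, so V′ = 2E = 72.
Each original edge survives, and each old vertex of degree d contributes d new edges; summing degrees gives Σd = 2E, so E′ = E + 2E = 3E = 108.
Each original face survives and each original vertex becomes one new face: F′ = F + V = 38.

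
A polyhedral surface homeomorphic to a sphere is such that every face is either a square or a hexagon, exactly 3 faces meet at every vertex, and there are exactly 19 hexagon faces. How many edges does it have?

69

Let x be the number of squares; then F = 19 + x.
Edge–face incidences: 2E = 6·19 + 4·x = 114 + 4x.
Every vertex has degree 3, so 3V = 2E.
Euler: V − E + F = 2 ⇒ (2E)/3 − E + (19 + x) = 2.
Multiply by 6: 2·(2E) − 3·(2E) + 6·(19 + x) = 12, i.e. 114 + 6x − (114 + 4x) = 12.
Collecting terms: 2x = 12, so x = 6.
Then 2E = 114 + 4·6 = 138, so E = 69, V = 2E/3 = 46, F = 19 + 6 = 25.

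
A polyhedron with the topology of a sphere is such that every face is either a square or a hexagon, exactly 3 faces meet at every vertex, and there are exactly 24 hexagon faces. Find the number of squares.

Let x be the number of squares; then F = 24 + x.
Edge–face incidences: 2E = 6·24 + 4·x = 144 + 4x.
Every vertex has degree 3, so 3V = 2E.
Euler: V − E + F = 2 ⇒ (2E)/3 − E + (24 + x) = 2.
Multiply by 6: 2·(2E) − 3·(2E) + 6·(24 + x) = 12, i.e. 144 + 6x − (144 + 4x) = 12.
Collecting terms: 2x = 12, so x = 6.
Then 2E = 144 + 4·6 = 168, so E = 84, V = 2E/3 = 56, F = 24 + 6 = 30.

6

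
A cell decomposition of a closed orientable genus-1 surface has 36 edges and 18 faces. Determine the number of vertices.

For a closed orientable surface of genus 1, χ = 2 − 2·1 = 0.
V = 0 + E − F = 0 + 36 − 18 = 18.

18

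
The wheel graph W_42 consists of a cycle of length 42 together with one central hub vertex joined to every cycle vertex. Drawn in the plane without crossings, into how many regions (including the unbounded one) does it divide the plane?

43

W_42 has V = 42 + 1 = 43 vertices and E = 2·42 = 84 edges.
By Euler's formula F = 2 − V + E = 2 − 43 + 84 = 43.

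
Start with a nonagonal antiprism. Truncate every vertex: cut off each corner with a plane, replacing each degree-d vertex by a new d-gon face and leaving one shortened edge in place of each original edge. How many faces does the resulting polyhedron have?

The base solid has V = 18, E = 36, F = 20.
Truncation replaces each original edge-end by a new vertex, so V′ = 2E = 72.
Each original edge survives, and each old vertex of degree d contributes d new edges; summing degrees gives Σd = 2E, so E′ = E + 2E = 3E = 108.
Each original face survives and each original vertex becomes one new face: F′ = F + V = 38.

38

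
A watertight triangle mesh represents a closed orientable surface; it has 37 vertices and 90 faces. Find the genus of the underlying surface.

5

Every face is a triangle, so 2E = 3·90 = 270, giving E = 135.
χ = V − E + F = 37 − 135 + 90 = -8.
For a closed orientable surface χ = 2 − 2g, so g = (2 − (-8))/2 = 5.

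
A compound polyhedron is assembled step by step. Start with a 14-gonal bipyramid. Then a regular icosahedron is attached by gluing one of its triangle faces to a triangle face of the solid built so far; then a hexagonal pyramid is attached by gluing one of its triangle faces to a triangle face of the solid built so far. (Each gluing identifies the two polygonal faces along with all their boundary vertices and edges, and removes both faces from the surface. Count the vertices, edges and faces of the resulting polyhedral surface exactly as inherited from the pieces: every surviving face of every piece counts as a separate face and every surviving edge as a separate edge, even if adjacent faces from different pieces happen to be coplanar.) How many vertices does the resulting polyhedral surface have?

29

A 14-gonal bipyramid: V=16, E=42, F=28.
Attach a regular icosahedron (V=12, E=30, F=20) along a 3-gon: merge 3 vertices and 3 edges, delete both glued faces → V=25, E=69, F=46.
Attach a hexagonal pyramid (V=7, E=12, F=7) along a 3-gon: merge 3 vertices and 3 edges, delete both glued faces → V=29, E=78, F=51.
Check: V − E + F = 29 − 78 + 51 = 2.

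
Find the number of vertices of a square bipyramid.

6

A bipyramid over an n-gon has 2n triangular faces and n + 2 vertices: V = 4 + 2 = 6, E = 3·4 = 12, F = 2·4 = 8.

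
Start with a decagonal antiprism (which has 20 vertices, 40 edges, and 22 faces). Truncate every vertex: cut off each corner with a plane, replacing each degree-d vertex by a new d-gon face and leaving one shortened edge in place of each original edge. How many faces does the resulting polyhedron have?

Truncation replaces each original edge-end by a new vertex, so V′ = 2E = 80.
Each original edge survives, and each old vertex of degree d contributes d new edges; summing degrees gives Σd = 2E, so E′ = E + 2E = 3E = 120.
Each original face survives and each original vertex becomes one new face: F′ = F + V = 42.

42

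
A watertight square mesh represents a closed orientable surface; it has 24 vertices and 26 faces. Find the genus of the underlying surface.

2

Every face is a square, so 2E = 4·26 = 104, giving E = 52.
χ = V − E + F = 24 − 52 + 26 = -2.
For a closed orientable surface χ = 2 − 2g, so g = (2 − (-2))/2 = 2.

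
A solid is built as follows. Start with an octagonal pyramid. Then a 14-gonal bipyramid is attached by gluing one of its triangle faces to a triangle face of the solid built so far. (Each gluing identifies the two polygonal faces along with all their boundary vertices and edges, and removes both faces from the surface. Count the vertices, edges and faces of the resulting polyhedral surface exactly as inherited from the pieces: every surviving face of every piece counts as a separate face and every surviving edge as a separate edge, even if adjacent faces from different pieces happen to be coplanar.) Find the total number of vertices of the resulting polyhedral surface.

22

An octagonal pyramid: V=9, E=16, F=9.
Attach a 14-gonal bipyramid (V=16, E=42, F=28) along a 3-gon: merge 3 vertices and 3 edges, delete both glued faces → V=22, E=55, F=35.
Check: V − E + F = 22 − 55 + 35 = 2.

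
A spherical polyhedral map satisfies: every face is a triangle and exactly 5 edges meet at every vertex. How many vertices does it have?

Each face has 3 edges and each edge borders two faces, so 2E = 3F.
Each vertex has degree 5, so 5V = 2E and hence V = 3F/5.
Euler: V − E + F = 2 ⇒ (3F/5) − (3F/2) + F = 2.
Multiply by 10: (6 − 15 + 10)F = 20, i.e. 1F = 20.
So F = 20, E = 3·20/2 = 30, V = 3·20/5 = 12.

12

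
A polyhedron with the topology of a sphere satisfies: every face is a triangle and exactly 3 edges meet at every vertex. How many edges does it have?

Each face has 3 edges and each edge borders two faces, so 2E = 3F.
Each vertex has degree 3, so 3V = 2E and hence V = 3F/3.
Euler: V − E + F = 2 ⇒ (3F/3) − (3F/2) + F = 2.
Multiply by 6: (6 − 9 + 6)F = 12, i.e. 3F = 12.
So F = 4, E = 3·4/2 = 6, V = 3·4/3 = 4.

6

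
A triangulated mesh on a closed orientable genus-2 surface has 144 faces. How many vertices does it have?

χ = 2 − 2·2 = -2, and every face is a triangle so 3F = 2E.
E = 3·144/2 = 216. Then V = -2 + E − F = -2 + 216 − 144 = 70.

70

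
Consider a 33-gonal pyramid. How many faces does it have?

34

A pyramid on an n-gon base has one n-gon and n triangles: V = 33 + 1 = 34, E = 2·33 = 66, F = 33 + 1 = 34.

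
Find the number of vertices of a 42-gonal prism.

A prism on an n-gon has two n-gon bases and n rectangular sides: V = 2·42 = 84, E = 3·42 = 126, F = 42 + 2 = 44.

84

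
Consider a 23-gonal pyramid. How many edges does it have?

A pyramid on an n-gon base has one n-gon and n triangles: V = 23 + 1 = 24, E = 2·23 = 46, F = 23 + 1 = 24.

46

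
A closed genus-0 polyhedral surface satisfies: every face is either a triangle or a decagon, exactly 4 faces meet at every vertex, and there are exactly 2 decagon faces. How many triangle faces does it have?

Let x be the number of triangles; then F = 2 + x.
Edge–face incidences: 2E = 10·2 + 3·x = 20 + 3x.
Every vertex has degree 4, so 4V = 2E.
Euler: V − E + F = 2 ⇒ (2E)/4 − E + (2 + x) = 2.
Multiply by 8: 2·(2E) − 4·(2E) + 8·(2 + x) = 16, i.e. 16 + 8x − 2·(20 + 3x) = 16.
Collecting terms: 2x − 24 = 16, so 2x = 40, so x = 20.
Then 2E = 20 + 3·20 = 80, so E = 40, V = 2E/4 = 20, F = 2 + 20 = 22.

20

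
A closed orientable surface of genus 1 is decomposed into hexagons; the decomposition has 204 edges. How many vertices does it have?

χ = 2 − 2·1 = 0, and every face is a hexagon so 6F = 2E.
F = 2E/6 = 68. Then V = 0 + E − F = 0 + 204 − 68 = 136.

136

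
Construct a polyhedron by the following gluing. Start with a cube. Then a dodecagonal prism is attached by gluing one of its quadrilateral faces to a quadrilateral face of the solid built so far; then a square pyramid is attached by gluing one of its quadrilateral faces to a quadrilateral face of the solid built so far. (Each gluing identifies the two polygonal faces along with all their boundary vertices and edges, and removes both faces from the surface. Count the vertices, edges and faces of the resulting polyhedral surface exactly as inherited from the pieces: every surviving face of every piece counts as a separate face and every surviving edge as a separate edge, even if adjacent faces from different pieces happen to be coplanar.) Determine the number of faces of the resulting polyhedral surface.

A cube: V=8, E=12, F=6.
Attach a dodecagonal prism (V=24, E=36, F=14) along a 4-gon: merge 4 vertices and 4 edges, delete both glued faces → V=28, E=44, F=18.
Attach a square pyramid (V=5, E=8, F=5) along a 4-gon: merge 4 vertices and 4 edges, delete both glued faces → V=29, E=48, F=21.
Check: V − E + F = 29 − 48 + 21 = 2.

21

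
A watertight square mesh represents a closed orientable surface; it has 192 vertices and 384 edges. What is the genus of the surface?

1

Every face is a square and each edge borders two faces, so 4F = 2·384, giving F = 192.
χ = V − E + F = 192 − 384 + 192 = 0.
For a closed orientable surface χ = 2 − 2g, so g = (2 − (0))/2 = 1.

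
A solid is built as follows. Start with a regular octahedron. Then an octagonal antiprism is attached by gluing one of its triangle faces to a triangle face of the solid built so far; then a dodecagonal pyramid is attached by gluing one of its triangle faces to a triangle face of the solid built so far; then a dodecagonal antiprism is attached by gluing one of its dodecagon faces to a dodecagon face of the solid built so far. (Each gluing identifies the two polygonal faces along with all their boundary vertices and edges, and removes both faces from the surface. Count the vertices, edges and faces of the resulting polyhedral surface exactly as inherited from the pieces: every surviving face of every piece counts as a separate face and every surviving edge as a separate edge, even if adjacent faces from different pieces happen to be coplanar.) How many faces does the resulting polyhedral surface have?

59

A regular octahedron: V=6, E=12, F=8.
Attach an octagonal antiprism (V=16, E=32, F=18) along a 3-gon: merge 3 vertices and 3 edges, delete both glued faces → V=19, E=41, F=24.
Attach a dodecagonal pyramid (V=13, E=24, F=13) along a 3-gon: merge 3 vertices and 3 edges, delete both glued faces → V=29, E=62, F=35.
Attach a dodecagonal antiprism (V=24, E=48, F=26) along a 12-gon: merge 12 vertices and 12 edges, delete both glued faces → V=41, E=98, F=59.
Check: V − E + F = 41 − 98 + 59 = 2.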